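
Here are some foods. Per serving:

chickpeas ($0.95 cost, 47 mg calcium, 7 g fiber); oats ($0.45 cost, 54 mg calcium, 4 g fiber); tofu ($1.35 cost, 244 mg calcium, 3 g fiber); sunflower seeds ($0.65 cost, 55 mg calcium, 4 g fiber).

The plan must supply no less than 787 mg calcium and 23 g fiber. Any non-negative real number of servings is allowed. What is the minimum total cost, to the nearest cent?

chickpeas only: max(787/47, 23/7) = 16.74 servings → $15.91.
oats only: max(787/54, 23/4) = 14.57 servings → $6.56.
tofu only: max(787/244, 23/3) = 7.667 servings → $10.35.
sunflower seeds only: max(787/55, 23/4) = 14.31 servings → $9.30.
chickpeas + oats with both targets exact would need a negative amount; discard.
chickpeas + tofu with both tight: 2.075 servings and 2.826 servings → $5.79.
chickpeas + sunflower seeds with both targets exact would need a negative amount; discard.
oats + tofu with both tight: 3.994 servings and 2.342 servings → $4.96.
oats + sunflower seeds with both targets exact would need a negative amount; discard.
tofu + sunflower seeds with both tight: 2.322 servings and 4.009 servings → $5.74.
So the least-cost plan costs $4.96.

$4.96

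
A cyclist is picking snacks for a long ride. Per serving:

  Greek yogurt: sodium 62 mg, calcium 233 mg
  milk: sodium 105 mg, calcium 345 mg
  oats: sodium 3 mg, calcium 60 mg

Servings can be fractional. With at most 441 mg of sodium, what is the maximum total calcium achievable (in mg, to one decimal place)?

Calcium per mg sodium: oats 20, Greek yogurt 3.758, milk 3.286.
With no serving limits, spend the whole sodium allowance on oats: 441 mg / 3 mg × 60 mg = 8820.0 mg.

8820.0 mg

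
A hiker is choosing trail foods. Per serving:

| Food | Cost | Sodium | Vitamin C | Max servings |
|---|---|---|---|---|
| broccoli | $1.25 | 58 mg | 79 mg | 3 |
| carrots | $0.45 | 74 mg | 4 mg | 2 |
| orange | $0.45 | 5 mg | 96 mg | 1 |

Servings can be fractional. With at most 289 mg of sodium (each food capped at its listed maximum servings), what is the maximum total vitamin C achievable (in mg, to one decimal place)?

Vitamin C per mg sodium: orange 19.2, broccoli 1.362, carrots 0.05405.
Take 1 serving of orange: uses 5 mg sodium, +96.0 mg vitamin C (running total 96.0 mg).
Take 3 servings of broccoli: uses 174 mg sodium, +237.0 mg vitamin C (running total 333.0 mg).
Take 1.486 servings of carrots: uses 110 mg sodium, +5.9 mg vitamin C (running total 338.9 mg).
Greedy by best ratio exhausts the sodium allowance optimally: 338.9 mg.

338.9 mg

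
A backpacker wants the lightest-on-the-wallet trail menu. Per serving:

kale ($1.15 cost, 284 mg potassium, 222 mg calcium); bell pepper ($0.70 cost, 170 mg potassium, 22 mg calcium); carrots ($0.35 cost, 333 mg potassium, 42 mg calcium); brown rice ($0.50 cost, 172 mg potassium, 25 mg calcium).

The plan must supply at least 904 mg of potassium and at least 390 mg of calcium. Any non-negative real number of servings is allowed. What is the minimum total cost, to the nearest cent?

$2.21

kale only: max(904/284, 390/222) = 3.183 servings → $3.66.
bell pepper only: max(904/170, 390/22) = 17.73 servings → $12.41.
carrots only: max(904/333, 390/42) = 9.286 servings → $3.25.
brown rice only: max(904/172, 390/25) = 15.6 servings → $7.80.
kale + bell pepper with both tight: 1.474 servings and 2.856 servings → $3.69.
kale + carrots with both tight: 1.482 servings and 1.45 servings → $2.21.
kale + brown rice with both tight: 1.431 servings and 2.893 servings → $3.09.
bell pepper + carrots with both targets exact would need a negative amount; discard.
bell pepper + brown rice: intersection lies outside the first quadrant.
carrots + brown rice: intersection lies outside the first quadrant.
The minimum over all feasible corners is $2.21.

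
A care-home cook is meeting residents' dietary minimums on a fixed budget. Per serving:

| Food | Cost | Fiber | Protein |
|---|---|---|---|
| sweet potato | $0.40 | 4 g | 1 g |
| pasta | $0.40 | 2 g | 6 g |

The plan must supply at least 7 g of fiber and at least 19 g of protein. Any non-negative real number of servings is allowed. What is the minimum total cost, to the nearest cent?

$1.33

An LP optimum is at a vertex; with two nutrient constraints at most two foods are used. Check each candidate.
sweet potato only: max(7/4, 19/1) = 19 servings → $7.60.
pasta only: max(7/2, 19/6) = 3.5 servings → $1.40.
sweet potato + pasta with both tight: 0.1818 servings and 3.136 servings → $1.33.
So the least-cost plan costs $1.33.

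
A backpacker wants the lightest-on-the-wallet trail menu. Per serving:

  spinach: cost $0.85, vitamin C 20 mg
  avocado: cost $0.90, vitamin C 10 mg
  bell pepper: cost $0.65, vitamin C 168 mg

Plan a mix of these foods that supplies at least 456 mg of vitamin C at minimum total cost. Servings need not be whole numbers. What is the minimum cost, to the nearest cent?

Cost per mg of vitamin C: bell pepper $0.0039, spinach $0.0425, avocado $0.0900.
With no serving limits, use only bell pepper: 456 mg / 168 mg = 2.714 servings × $0.65 = $1.76.

$1.76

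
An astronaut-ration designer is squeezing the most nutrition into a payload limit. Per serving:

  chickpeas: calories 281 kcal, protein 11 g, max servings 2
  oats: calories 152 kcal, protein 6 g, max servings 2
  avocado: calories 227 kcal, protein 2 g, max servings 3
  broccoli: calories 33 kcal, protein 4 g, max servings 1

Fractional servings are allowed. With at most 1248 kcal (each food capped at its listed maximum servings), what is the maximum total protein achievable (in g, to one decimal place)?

Protein per kcal: broccoli 0.1212, oats 0.03947, chickpeas 0.03915, avocado 0.008811.
Take 1 serving of broccoli: uses 33 kcal, +4.0 g protein (running total 4.0 g).
Take 2 servings of oats: uses 304 kcal, +12.0 g protein (running total 16.0 g).
Take 2 servings of chickpeas: uses 562 kcal, +22.0 g protein (running total 38.0 g).
Take 1.537 servings of avocado: uses 349 kcal, +3.1 g protein (running total 41.1 g).
Greedy by best ratio exhausts the calories allowance optimally: 41.1 g.

41.1 g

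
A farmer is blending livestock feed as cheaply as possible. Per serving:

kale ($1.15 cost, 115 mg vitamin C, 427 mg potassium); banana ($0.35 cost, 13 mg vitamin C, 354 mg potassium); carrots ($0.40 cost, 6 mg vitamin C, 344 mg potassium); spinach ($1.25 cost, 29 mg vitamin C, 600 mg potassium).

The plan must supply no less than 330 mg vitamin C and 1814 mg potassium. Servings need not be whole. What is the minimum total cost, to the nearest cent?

$3.72

Check every corner: each single food scaled to meet both minima, and each pair solved so both constraints bind.
kale only: max(330/115, 1814/427) = 4.248 servings → $4.89.
banana only: max(330/13, 1814/354) = 25.38 servings → $8.88.
carrots only: max(330/6, 1814/344) = 55 servings → $22.00.
spinach only: max(330/29, 1814/600) = 11.38 servings → $14.22.
kale + banana with both tight: 2.652 servings and 1.926 servings → $3.72.
kale + carrots with both tight: 2.774 servings and 1.83 servings → $3.92.
kale + spinach with both tight: 2.568 servings and 1.196 servings → $4.45.
banana + carrots: the both-tight solution has a negative serving — not a feasible corner.
banana + spinach: the both-tight solution has a negative serving — not a feasible corner.
carrots + spinach with both targets exact would need a negative amount; discard.
Cheapest feasible corner: $3.72.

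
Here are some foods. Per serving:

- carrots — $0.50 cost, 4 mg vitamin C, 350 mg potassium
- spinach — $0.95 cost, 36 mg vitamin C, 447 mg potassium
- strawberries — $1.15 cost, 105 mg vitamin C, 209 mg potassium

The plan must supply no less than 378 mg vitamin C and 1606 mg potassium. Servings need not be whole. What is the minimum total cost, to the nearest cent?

$5.28

Two binding constraints pin down two serving amounts, so the optimal mix uses at most two foods. The candidates are each food alone (scaled to the tighter of vitamin C/potassium) and each pair with both constraints tight.
carrots only: max(378/4, 1606/350) = 94.5 servings → $47.25.
spinach only: max(378/36, 1606/447) = 10.5 servings → $9.97.
strawberries only: max(378/105, 1606/209) = 7.684 servings → $8.84.
carrots + spinach: intersection lies outside the first quadrant.
carrots + strawberries with both tight: 2.496 servings and 3.505 servings → $5.28.
spinach + strawberries with both tight: 2.274 servings and 2.82 servings → $5.40.
So the least-cost plan costs $5.28.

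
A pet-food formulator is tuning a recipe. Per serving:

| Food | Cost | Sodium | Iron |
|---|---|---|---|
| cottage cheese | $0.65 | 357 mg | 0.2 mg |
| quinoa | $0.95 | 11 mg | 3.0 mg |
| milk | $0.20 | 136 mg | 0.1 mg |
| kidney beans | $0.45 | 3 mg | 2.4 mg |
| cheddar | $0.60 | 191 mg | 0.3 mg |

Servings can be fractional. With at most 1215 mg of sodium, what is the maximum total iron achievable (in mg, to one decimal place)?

972.0 mg

Iron per mg sodium: kidney beans 0.8, quinoa 0.2727, cheddar 0.001571, milk 0.0007353, cottage cheese 0.0005602.
With no serving limits, spend the whole sodium allowance on kidney beans: 1215 mg / 3 mg × 2.4 mg = 972.0 mg.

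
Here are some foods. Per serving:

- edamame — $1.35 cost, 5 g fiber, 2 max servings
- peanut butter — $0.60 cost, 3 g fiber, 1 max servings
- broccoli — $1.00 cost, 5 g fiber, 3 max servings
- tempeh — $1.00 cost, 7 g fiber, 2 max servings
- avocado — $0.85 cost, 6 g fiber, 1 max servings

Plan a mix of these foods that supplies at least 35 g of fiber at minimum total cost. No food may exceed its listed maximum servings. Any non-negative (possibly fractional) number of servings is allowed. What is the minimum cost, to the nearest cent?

$5.85

Cost per g of fiber: avocado $0.1417, tempeh $0.1429, peanut butter $0.2000, broccoli $0.2000, edamame $0.2700.
Take 1 serving of avocado: +6.0 g fiber for $0.85 (total $0.85, still need 29.0 g).
Take 2 servings of tempeh: +14.0 g fiber for $2.00 (total $2.85, still need 15.0 g).
Take 1 serving of peanut butter: +3.0 g fiber for $0.60 (total $3.45, still need 12.0 g).
Take 2.4 servings of broccoli: +12.0 g fiber for $2.40 (total $5.85, still need 0.0 g).
Filling from the cheapest source first is optimal under one linear minimum: $5.85.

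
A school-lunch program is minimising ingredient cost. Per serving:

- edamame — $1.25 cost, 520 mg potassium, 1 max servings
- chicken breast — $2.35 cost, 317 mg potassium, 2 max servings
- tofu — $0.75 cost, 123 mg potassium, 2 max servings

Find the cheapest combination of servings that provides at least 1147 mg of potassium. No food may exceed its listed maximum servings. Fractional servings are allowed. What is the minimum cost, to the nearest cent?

$5.57

Cost per mg of potassium: edamame $0.0024, tofu $0.0061, chicken breast $0.0074.
Take 1 serving of edamame: +520.0 mg potassium for $1.25 (total $1.25, still need 627.0 mg).
Take 2 servings of tofu: +246.0 mg potassium for $1.50 (total $2.75, still need 381.0 mg).
Take 1.202 servings of chicken breast: +381.0 mg potassium for $2.82 (total $5.57, still need 0.0 mg).
Greedy by cheapest-per-mg is optimal for a single linear constraint, so the minimum cost is $5.57.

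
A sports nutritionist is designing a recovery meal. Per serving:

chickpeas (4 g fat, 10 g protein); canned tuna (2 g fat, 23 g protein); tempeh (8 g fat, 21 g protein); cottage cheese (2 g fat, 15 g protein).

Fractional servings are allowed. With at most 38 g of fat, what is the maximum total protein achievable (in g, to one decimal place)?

437.0 g

Protein per g fat: canned tuna 11.5, cottage cheese 7.5, tempeh 2.625, chickpeas 2.5.
With no serving limits, spend the whole fat allowance on canned tuna: 38 g / 2 g × 23 g = 437.0 g.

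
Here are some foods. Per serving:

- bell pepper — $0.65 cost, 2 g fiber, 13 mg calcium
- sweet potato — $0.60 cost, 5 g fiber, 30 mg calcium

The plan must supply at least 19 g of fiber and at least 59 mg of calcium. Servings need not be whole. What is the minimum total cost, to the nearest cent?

An LP optimum is at a vertex; with two nutrient constraints at most two foods are used. Check each candidate.
bell pepper only: max(19/2, 59/13) = 9.5 servings → $6.17.
sweet potato only: max(19/5, 59/30) = 3.8 servings → $2.28.
bell pepper + sweet potato with both targets exact would need a negative amount; discard.
The minimum over all feasible corners is $2.28.

$2.28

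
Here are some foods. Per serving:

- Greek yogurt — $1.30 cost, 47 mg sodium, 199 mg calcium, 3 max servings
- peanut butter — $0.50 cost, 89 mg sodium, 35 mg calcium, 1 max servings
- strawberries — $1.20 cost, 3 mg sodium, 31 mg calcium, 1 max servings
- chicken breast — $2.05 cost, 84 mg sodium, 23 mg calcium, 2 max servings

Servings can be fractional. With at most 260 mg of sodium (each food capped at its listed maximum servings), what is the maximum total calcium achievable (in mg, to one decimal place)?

670.4 mg

Calcium per mg sodium: strawberries 10.33, Greek yogurt 4.234, peanut butter 0.3933, chicken breast 0.2738.
Take 1 serving of strawberries: uses 3 mg sodium, +31.0 mg calcium (running total 31.0 mg).
Take 3 servings of Greek yogurt: uses 141 mg sodium, +597.0 mg calcium (running total 628.0 mg).
Take 1 serving of peanut butter: uses 89 mg sodium, +35.0 mg calcium (running total 663.0 mg).
Take 0.3214 servings of chicken breast: uses 27 mg sodium, +7.4 mg calcium (running total 670.4 mg).
Greedy by best ratio exhausts the sodium allowance optimally: 670.4 mg.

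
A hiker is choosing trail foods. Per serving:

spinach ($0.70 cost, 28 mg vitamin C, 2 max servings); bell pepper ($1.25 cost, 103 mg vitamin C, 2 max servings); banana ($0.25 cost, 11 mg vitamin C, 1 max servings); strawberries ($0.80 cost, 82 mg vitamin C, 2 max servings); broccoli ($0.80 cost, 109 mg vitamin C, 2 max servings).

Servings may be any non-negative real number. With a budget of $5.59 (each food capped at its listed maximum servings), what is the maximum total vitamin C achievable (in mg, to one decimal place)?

Vitamin C per dollar: broccoli 136.2, strawberries 102.5, bell pepper 82.4, banana 44, spinach 40.
Take 2 servings of broccoli: spends $1.60, +218.0 mg vitamin C (running total 218.0 mg).
Take 2 servings of strawberries: spends $1.60, +164.0 mg vitamin C (running total 382.0 mg).
Take 1.912 servings of bell pepper: spends $2.39, +196.9 mg vitamin C (running total 578.9 mg).
Filling greedily by vitamin C-per-dollar is optimal for one linear limit, giving 578.9 mg.

578.9 mg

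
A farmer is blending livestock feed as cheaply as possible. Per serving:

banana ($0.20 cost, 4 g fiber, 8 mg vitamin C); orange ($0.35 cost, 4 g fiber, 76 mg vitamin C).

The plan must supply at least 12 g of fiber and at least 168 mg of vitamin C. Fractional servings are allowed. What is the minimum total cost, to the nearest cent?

For a min-cost LP with two ≥-constraints, a basic feasible solution has at most two positive variables.
banana only: max(12/4, 168/8) = 21 servings → $4.20.
orange only: max(12/4, 168/76) = 3 servings → $1.05.
banana + orange with both tight: 0.8824 servings and 2.118 servings → $0.92.
The minimum over all feasible corners is $0.92.

$0.92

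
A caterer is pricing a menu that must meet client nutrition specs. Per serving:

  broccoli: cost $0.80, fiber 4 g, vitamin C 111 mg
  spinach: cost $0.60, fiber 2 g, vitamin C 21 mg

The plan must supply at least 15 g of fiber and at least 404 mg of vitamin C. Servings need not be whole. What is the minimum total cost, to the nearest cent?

$3.00

With two linear requirements the optimum uses one or two foods; enumerate the corners.
broccoli only: max(15/4, 404/111) = 3.75 servings → $3.00.
spinach only: max(15/2, 404/21) = 19.24 servings → $11.54.
broccoli + spinach with both tight: 3.572 servings and 0.3551 servings → $3.07.
So the least-cost plan costs $3.00.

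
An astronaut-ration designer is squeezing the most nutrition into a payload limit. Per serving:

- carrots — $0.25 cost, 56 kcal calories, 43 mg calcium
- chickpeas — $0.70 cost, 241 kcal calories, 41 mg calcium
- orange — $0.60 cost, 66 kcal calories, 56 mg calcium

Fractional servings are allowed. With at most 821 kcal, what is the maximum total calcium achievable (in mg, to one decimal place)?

696.6 mg

Calcium per kcal: orange 0.8485, carrots 0.7679, chickpeas 0.1701.
With no serving limits, spend the whole calories allowance on orange: 821 kcal / 66 kcal × 56 mg = 696.6 mg.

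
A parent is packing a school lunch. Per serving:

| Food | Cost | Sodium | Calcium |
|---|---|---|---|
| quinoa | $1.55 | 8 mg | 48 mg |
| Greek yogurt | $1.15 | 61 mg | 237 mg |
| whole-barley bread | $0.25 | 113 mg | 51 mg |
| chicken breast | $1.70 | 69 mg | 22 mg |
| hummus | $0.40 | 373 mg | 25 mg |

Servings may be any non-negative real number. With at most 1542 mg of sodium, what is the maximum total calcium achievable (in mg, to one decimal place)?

9252.0 mg

Calcium per mg sodium: quinoa 6, Greek yogurt 3.885, whole-barley bread 0.4513, chicken breast 0.3188, hummus 0.06702.
With no serving limits, spend the whole sodium allowance on quinoa: 1542 mg / 8 mg × 48 mg = 9252.0 mg.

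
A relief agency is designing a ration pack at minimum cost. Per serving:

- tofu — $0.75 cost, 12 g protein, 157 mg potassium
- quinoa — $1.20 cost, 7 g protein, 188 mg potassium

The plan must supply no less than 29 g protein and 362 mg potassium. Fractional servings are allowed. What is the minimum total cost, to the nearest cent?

$1.81

A basic optimal solution has at most two foods positive. Try each food alone and each pair with both targets met exactly.
tofu only: max(29/12, 362/157) = 2.417 servings → $1.81.
quinoa only: max(29/7, 362/188) = 4.143 servings → $4.97.
tofu + quinoa: intersection lies outside the first quadrant.
Cheapest feasible corner: $1.81.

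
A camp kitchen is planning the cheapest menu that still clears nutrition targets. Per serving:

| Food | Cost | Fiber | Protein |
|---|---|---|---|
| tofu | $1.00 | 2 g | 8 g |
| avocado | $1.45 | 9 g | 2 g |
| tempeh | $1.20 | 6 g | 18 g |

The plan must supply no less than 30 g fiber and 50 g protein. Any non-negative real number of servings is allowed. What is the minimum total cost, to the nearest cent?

$5.44

Check every corner: each single food scaled to meet both minima, and each pair solved so both constraints bind.
tofu only: max(30/2, 50/8) = 15 servings → $15.00.
avocado only: max(30/9, 50/2) = 25 servings → $36.25.
tempeh only: max(30/6, 50/18) = 5 servings → $6.00.
tofu + avocado with both tight: 5.735 servings and 2.059 servings → $8.72.
tofu + tempeh with both targets exact would need a negative amount; discard.
avocado + tempeh with both tight: 1.6 servings and 2.6 servings → $5.44.
Cheapest feasible corner: $5.44.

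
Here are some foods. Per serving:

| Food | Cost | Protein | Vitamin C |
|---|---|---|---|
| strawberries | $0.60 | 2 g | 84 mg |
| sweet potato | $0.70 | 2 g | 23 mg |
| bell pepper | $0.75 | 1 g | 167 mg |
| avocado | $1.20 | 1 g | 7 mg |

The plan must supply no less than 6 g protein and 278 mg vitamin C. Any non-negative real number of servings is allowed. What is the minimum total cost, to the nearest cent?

$1.89

strawberries only: max(6/2, 278/84) = 3.31 servings → $1.99.
sweet potato only: max(6/2, 278/23) = 12.09 servings → $8.46.
bell pepper only: max(6/1, 278/167) = 6 servings → $4.50.
avocado only: max(6/1, 278/7) = 39.71 servings → $47.66.
strawberries + sweet potato: the both-tight solution has a negative serving — not a feasible corner.
strawberries + bell pepper with both tight: 2.896 servings and 0.208 servings → $1.89.
strawberries + avocado: the both-tight solution has a negative serving — not a feasible corner.
sweet potato + bell pepper with both tight: 2.328 servings and 1.344 servings → $2.64.
sweet potato + avocado: intersection lies outside the first quadrant.
bell pepper + avocado with both tight: 1.475 servings and 4.525 servings → $6.54.
So the least-cost plan costs $1.89.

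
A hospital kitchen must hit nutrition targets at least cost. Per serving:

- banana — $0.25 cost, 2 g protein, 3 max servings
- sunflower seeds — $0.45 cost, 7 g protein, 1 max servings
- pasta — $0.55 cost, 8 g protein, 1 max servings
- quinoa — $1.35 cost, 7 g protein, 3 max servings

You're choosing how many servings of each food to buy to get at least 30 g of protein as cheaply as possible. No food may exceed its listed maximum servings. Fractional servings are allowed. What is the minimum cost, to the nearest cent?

$3.49

Cost per g of protein: sunflower seeds $0.0643, pasta $0.0688, banana $0.1250, quinoa $0.1929.
Take 1 serving of sunflower seeds: +7.0 g protein for $0.45 (total $0.45, still need 23.0 g).
Take 1 serving of pasta: +8.0 g protein for $0.55 (total $1.00, still need 15.0 g).
Take 3 servings of banana: +6.0 g protein for $0.75 (total $1.75, still need 9.0 g).
Take 1.286 servings of quinoa: +9.0 g protein for $1.74 (total $3.49, still need 0.0 g).
Filling from the cheapest source first is optimal under one linear minimum: $3.49.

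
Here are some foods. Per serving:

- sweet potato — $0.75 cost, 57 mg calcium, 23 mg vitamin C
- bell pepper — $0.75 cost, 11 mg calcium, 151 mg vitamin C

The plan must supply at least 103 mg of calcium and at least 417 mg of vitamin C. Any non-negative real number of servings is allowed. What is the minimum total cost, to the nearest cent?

Two binding constraints pin down two serving amounts, so the optimal mix uses at most two foods. The candidates are each food alone (scaled to the tighter of calcium/vitamin C) and each pair with both constraints tight.
sweet potato only: max(103/57, 417/23) = 18.13 servings → $13.60.
bell pepper only: max(103/11, 417/151) = 9.364 servings → $7.02.
sweet potato + bell pepper with both tight: 1.313 servings and 2.562 servings → $2.91.
Cheapest feasible corner: $2.91.

$2.91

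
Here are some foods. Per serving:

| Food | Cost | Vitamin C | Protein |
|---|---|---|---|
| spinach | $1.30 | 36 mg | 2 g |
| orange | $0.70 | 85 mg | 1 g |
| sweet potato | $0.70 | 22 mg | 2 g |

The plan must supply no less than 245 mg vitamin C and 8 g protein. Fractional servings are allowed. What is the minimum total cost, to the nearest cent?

spinach only: max(245/36, 8/2) = 6.806 servings → $8.85.
orange only: max(245/85, 8/1) = 8 servings → $5.60.
sweet potato only: max(245/22, 8/2) = 11.14 servings → $7.80.
spinach + orange with both tight: 3.246 servings and 1.507 servings → $5.28.
spinach + sweet potato: the both-tight solution has a negative serving — not a feasible corner.
orange + sweet potato with both tight: 2.122 servings and 2.939 servings → $3.54.
The minimum over all feasible corners is $3.54.

$3.54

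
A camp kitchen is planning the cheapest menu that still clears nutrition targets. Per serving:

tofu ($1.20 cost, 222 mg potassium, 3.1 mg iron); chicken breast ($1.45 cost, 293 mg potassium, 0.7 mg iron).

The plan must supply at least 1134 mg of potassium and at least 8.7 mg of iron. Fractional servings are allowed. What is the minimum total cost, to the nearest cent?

$5.85

Minimising a linear cost over {potassium ≥ 1134, iron ≥ 8.7, servings ≥ 0} — the optimum is at a vertex, using one or two foods.
tofu only: max(1134/222, 8.7/3.1) = 5.108 servings → $6.13.
chicken breast only: max(1134/293, 8.7/0.7) = 12.43 servings → $18.02.
tofu + chicken breast with both tight: 2.331 servings and 2.104 servings → $5.85.
So the least-cost plan costs $5.85.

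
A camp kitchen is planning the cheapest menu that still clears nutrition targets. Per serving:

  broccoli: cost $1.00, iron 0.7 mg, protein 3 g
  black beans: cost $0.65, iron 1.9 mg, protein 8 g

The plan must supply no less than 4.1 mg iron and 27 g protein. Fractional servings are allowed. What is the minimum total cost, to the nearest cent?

$2.19

This is a tiny linear program; its minimum lies at a vertex of the feasible set. List the vertices and price them.
broccoli only: max(4.1/0.7, 27/3) = 9 servings → $9.00.
black beans only: max(4.1/1.9, 27/8) = 3.375 servings → $2.19.
broccoli + black beans with both targets exact would need a negative amount; discard.
The minimum over all feasible corners is $2.19.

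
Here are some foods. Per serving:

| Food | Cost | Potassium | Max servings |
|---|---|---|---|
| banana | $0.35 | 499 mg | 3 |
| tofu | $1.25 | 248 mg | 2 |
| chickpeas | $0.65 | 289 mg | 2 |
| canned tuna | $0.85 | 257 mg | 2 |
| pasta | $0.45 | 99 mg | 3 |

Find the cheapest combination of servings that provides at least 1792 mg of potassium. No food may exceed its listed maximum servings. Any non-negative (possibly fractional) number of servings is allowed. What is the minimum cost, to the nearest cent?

Cost per mg of potassium: banana $0.0007, chickpeas $0.0022, canned tuna $0.0033, pasta $0.0045, tofu $0.0050.
Take 3 servings of banana: +1497.0 mg potassium for $1.05 (total $1.05, still need 295.0 mg).
Take 1.021 servings of chickpeas: +295.0 mg potassium for $0.66 (total $1.71, still need 0.0 mg).
Filling from the cheapest source first is optimal under one linear minimum: $1.71.

$1.71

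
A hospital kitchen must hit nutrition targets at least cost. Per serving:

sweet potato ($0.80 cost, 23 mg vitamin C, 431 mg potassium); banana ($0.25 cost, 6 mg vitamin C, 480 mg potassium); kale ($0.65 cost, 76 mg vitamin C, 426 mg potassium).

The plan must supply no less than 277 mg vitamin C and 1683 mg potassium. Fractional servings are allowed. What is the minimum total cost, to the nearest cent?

$2.43

Two binding constraints pin down two serving amounts, so the optimal mix uses at most two foods. The candidates are each food alone (scaled to the tighter of vitamin C/potassium) and each pair with both constraints tight.
sweet potato only: max(277/23, 1683/431) = 12.04 servings → $9.63.
banana only: max(277/6, 1683/480) = 46.17 servings → $11.54.
kale only: max(277/76, 1683/426) = 3.951 servings → $2.57.
sweet potato + banana: intersection lies outside the first quadrant.
sweet potato + kale with both tight: 0.4315 servings and 3.514 servings → $2.63.
banana + kale with both tight: 0.292 servings and 3.622 servings → $2.43.
The minimum over all feasible corners is $2.43.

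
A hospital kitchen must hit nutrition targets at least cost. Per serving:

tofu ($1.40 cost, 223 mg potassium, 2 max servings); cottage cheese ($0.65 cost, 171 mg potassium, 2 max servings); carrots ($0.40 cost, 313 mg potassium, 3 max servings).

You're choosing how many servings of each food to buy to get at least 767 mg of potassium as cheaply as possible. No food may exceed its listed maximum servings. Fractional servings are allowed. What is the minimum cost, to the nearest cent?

$0.98

Cost per mg of potassium: carrots $0.0013, cottage cheese $0.0038, tofu $0.0063.
Take 2.45 servings of carrots: +767.0 mg potassium for $0.98 (total $0.98, still need 0.0 mg).
Filling from the cheapest source first is optimal under one linear minimum: $0.98.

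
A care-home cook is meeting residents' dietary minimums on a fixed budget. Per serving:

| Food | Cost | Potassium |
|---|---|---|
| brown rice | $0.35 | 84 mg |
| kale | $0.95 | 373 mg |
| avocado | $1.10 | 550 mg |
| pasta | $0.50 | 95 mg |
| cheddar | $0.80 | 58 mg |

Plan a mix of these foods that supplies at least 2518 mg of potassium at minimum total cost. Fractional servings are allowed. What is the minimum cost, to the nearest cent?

$5.04

Cost per mg of potassium: avocado $0.0020, kale $0.0025, brown rice $0.0042, pasta $0.0053, cheddar $0.0138.
With no serving limits, use only avocado: 2518 mg / 550 mg = 4.578 servings × $1.10 = $5.04.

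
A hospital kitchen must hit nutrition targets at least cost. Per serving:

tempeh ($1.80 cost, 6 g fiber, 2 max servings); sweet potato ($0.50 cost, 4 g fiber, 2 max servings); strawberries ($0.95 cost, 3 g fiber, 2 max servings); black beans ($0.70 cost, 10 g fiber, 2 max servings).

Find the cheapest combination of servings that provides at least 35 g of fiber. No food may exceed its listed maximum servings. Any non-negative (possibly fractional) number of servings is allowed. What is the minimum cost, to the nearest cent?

Cost per g of fiber: black beans $0.0700, sweet potato $0.1250, tempeh $0.3000, strawberries $0.3167.
Take 2 servings of black beans: +20.0 g fiber for $1.40 (total $1.40, still need 15.0 g).
Take 2 servings of sweet potato: +8.0 g fiber for $1.00 (total $2.40, still need 7.0 g).
Take 1.167 servings of tempeh: +7.0 g fiber for $2.10 (total $4.50, still need 0.0 g).
Filling from the cheapest source first is optimal under one linear minimum: $4.50.

$4.50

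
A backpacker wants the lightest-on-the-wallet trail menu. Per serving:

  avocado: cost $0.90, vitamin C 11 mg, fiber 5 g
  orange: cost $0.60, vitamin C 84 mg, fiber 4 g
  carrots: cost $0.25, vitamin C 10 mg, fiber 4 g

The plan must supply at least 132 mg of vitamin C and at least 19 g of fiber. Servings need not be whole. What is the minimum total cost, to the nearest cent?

$1.59

avocado only: max(132/11, 19/5) = 12 servings → $10.80.
orange only: max(132/84, 19/4) = 4.75 servings → $2.85.
carrots only: max(132/10, 19/4) = 13.2 servings → $3.30.
avocado + orange with both tight: 2.84 servings and 1.199 servings → $3.28.
avocado + carrots with both targets exact would need a negative amount; discard.
orange + carrots with both tight: 1.142 servings and 3.608 servings → $1.59.
The minimum over all feasible corners is $1.59.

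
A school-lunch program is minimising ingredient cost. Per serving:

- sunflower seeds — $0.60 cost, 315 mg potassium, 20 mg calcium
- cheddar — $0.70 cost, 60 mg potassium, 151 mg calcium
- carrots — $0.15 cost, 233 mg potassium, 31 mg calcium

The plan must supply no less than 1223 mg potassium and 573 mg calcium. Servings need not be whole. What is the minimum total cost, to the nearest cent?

Check every corner: each single food scaled to meet both minima, and each pair solved so both constraints bind.
sunflower seeds only: max(1223/315, 573/20) = 28.65 servings → $17.19.
cheddar only: max(1223/60, 573/151) = 20.38 servings → $14.27.
carrots only: max(1223/233, 573/31) = 18.48 servings → $2.77.
sunflower seeds + cheddar with both tight: 3.242 servings and 3.365 servings → $4.30.
sunflower seeds + carrots: the both-tight solution has a negative serving — not a feasible corner.
cheddar + carrots with both tight: 2.869 servings and 4.51 servings → $2.68.
The minimum over all feasible corners is $2.68.

$2.68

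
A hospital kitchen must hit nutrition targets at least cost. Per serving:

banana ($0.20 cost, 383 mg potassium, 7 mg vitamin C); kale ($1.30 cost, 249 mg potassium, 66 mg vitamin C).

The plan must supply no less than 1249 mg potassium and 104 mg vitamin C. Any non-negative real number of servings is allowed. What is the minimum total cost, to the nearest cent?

$2.20

banana only: max(1249/383, 104/7) = 14.86 servings → $2.97.
kale only: max(1249/249, 104/66) = 5.016 servings → $6.52.
banana + kale with both tight: 2.402 servings and 1.321 servings → $2.20.
The minimum over all feasible corners is $2.20.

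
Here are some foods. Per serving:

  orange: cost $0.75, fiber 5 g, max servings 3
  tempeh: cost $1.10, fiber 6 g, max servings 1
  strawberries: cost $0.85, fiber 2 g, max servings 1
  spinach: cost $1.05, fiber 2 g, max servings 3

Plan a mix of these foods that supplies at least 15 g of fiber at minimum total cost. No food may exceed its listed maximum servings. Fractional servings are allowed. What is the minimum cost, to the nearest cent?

$2.25

Cost per g of fiber: orange $0.1500, tempeh $0.1833, strawberries $0.4250, spinach $0.5250.
Take 3 servings of orange: +15.0 g fiber for $2.25 (total $2.25, still need 0.0 g).
Filling from the cheapest source first is optimal under one linear minimum: $2.25.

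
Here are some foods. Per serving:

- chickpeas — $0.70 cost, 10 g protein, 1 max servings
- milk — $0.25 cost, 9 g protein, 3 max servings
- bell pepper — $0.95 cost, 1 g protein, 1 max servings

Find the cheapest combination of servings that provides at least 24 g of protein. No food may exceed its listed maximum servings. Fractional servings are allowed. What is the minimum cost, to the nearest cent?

Cost per g of protein: milk $0.0278, chickpeas $0.0700, bell pepper $0.9500.
Take 2.667 servings of milk: +24.0 g protein for $0.67 (total $0.67, still need 0.0 g).
Filling from the cheapest source first is optimal under one linear minimum: $0.67.

$0.67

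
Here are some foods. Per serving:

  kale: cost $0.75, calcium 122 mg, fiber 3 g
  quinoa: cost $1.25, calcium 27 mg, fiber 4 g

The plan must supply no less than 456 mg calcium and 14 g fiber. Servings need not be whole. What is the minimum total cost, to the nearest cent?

Minimising a linear cost over {calcium ≥ 456, fiber ≥ 14, servings ≥ 0} — the optimum is at a vertex, using one or two foods.
kale only: max(456/122, 14/3) = 4.667 servings → $3.50.
quinoa only: max(456/27, 14/4) = 16.89 servings → $21.11.
kale + quinoa with both tight: 3.553 servings and 0.8354 servings → $3.71.
So the least-cost plan costs $3.50.

$3.50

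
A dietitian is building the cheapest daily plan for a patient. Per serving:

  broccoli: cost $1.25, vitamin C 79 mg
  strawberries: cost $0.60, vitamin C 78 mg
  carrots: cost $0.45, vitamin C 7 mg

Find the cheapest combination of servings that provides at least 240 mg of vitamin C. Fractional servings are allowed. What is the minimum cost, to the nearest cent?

$1.85

Cost per mg of vitamin C: strawberries $0.0077, broccoli $0.0158, carrots $0.0643.
With no serving limits, use only strawberries: 240 mg / 78 mg = 3.077 servings × $0.60 = $1.85.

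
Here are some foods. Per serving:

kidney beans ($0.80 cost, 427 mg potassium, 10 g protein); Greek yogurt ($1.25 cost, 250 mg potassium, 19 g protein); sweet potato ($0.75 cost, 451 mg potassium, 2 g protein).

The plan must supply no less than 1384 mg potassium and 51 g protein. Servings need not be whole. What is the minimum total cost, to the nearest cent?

$3.70

Check every corner: each single food scaled to meet both minima, and each pair solved so both constraints bind.
kidney beans only: max(1384/427, 51/10) = 5.1 servings → $4.08.
Greek yogurt only: max(1384/250, 51/19) = 5.536 servings → $6.92.
sweet potato only: max(1384/451, 51/2) = 25.5 servings → $19.12.
kidney beans + Greek yogurt with both tight: 2.413 servings and 1.414 servings → $3.70.
kidney beans + sweet potato: intersection lies outside the first quadrant.
Greek yogurt + sweet potato with both tight: 2.507 servings and 1.679 servings → $4.39.
So the least-cost plan costs $3.70.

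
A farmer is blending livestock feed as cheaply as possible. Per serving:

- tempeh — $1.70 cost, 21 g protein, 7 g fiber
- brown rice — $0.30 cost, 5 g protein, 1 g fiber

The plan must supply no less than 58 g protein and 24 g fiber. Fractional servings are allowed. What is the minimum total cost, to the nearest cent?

$5.83

tempeh only: max(58/21, 24/7) = 3.429 servings → $5.83.
brown rice only: max(58/5, 24/1) = 24 servings → $7.20.
tempeh + brown rice with both targets exact would need a negative amount; discard.
Cheapest feasible corner: $5.83.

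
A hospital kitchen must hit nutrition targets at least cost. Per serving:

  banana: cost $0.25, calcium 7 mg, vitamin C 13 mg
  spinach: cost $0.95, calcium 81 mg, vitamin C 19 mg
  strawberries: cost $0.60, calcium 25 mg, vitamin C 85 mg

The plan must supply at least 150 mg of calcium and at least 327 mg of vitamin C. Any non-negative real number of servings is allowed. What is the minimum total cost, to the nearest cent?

Two binding constraints pin down two serving amounts, so the optimal mix uses at most two foods. The candidates are each food alone (scaled to the tighter of calcium/vitamin C) and each pair with both constraints tight.
banana only: max(150/7, 327/13) = 25.15 servings → $6.29.
spinach only: max(150/81, 327/19) = 17.21 servings → $16.35.
strawberries only: max(150/25, 327/85) = 6 servings → $3.60.
banana + spinach with both targets exact would need a negative amount; discard.
banana + strawberries with both tight: 16.94 servings and 1.256 servings → $4.99.
spinach + strawberries with both tight: 0.7137 servings and 3.688 servings → $2.89.
Cheapest feasible corner: $2.89.

$2.89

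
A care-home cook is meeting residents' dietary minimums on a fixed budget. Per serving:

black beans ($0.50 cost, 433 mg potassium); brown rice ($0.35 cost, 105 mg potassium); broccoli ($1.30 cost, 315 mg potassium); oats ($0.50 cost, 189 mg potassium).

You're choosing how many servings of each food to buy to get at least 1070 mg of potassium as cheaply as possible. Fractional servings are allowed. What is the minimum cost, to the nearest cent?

Cost per mg of potassium: black beans $0.0012, oats $0.0026, brown rice $0.0033, broccoli $0.0041.
With no serving limits, use only black beans: 1070 mg / 433 mg = 2.471 servings × $0.50 = $1.24.

$1.24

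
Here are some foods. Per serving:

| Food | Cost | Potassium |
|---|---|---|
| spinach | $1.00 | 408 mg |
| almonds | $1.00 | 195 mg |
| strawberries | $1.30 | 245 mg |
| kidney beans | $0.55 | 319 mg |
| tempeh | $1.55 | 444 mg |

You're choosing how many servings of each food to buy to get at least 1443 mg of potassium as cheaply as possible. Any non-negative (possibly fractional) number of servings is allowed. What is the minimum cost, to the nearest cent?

$2.49

Cost per mg of potassium: kidney beans $0.0017, spinach $0.0025, tempeh $0.0035, almonds $0.0051, strawberries $0.0053.
With no serving limits, use only kidney beans: 1443 mg / 319 mg = 4.524 servings × $0.55 = $2.49.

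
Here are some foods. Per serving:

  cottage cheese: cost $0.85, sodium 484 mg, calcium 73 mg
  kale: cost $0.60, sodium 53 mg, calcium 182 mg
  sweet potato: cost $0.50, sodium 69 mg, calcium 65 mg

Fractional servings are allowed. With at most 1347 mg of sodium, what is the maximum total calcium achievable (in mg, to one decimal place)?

Calcium per mg sodium: kale 3.434, sweet potato 0.942, cottage cheese 0.1508.
With no serving limits, spend the whole sodium allowance on kale: 1347 mg / 53 mg × 182 mg = 4625.5 mg.

4625.5 mg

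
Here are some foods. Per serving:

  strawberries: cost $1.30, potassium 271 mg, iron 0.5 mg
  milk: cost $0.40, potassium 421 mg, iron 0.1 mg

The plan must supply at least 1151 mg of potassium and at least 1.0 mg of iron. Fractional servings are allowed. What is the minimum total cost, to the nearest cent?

$2.83

With two linear requirements the optimum uses one or two foods; enumerate the corners.
strawberries only: max(1151/271, 1.0/0.5) = 4.247 servings → $5.52.
milk only: max(1151/421, 1.0/0.1) = 10 servings → $4.00.
strawberries + milk with both tight: 1.668 servings and 1.66 servings → $2.83.
The minimum over all feasible corners is $2.83.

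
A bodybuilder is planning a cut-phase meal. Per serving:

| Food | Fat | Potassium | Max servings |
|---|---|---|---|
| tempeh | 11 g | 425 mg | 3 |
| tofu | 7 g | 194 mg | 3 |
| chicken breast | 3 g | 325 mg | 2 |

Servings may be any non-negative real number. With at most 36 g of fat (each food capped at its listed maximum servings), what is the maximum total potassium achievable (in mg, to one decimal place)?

Potassium per g fat: chicken breast 108.3, tempeh 38.64, tofu 27.71.
Take 2 servings of chicken breast: uses 6 g fat, +650.0 mg potassium (running total 650.0 mg).
Take 2.727 servings of tempeh: uses 30 g fat, +1159.1 mg potassium (running total 1809.1 mg).
Greedy by best ratio exhausts the fat allowance optimally: 1809.1 mg.

1809.1 mg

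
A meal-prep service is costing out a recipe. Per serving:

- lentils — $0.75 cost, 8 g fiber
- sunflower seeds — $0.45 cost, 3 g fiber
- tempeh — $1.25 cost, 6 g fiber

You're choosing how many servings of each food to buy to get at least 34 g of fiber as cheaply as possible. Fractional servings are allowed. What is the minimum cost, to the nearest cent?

Cost per g of fiber: lentils $0.0938, sunflower seeds $0.1500, tempeh $0.2083.
With no serving limits, use only lentils: 34 g / 8 g = 4.25 servings × $0.75 = $3.19.

$3.19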